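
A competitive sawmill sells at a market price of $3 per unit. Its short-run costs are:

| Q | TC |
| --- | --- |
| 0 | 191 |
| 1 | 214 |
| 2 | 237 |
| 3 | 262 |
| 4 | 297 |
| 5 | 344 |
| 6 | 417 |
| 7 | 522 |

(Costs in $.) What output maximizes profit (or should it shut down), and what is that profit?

Profit at each row (π = 3Q − TC): Q=0: -191; Q=1: -211; Q=2: -231; Q=3: -253; Q=4: -285; Q=5: -329; Q=6: -399; Q=7: -501.
Profit is highest at Q = 0. Equivalently, the lowest AVC in the table is 23/1 ≈ $23 at Q = 1, and P = $3 falls below it — price never covers variable cost, so the firm shuts down and loses only its fixed cost.

Q = 0 (shut down); profit = -$191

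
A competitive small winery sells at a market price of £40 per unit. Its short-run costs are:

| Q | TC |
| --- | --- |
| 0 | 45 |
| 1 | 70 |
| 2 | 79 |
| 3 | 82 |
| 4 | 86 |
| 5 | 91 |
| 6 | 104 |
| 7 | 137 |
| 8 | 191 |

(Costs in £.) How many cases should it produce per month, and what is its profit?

Q = 7; profit = £143

Profit at each row (π = 40Q − TC): Q=0: -45; Q=1: -30; Q=2: 1; Q=3: 38; Q=4: 74; Q=5: 109; Q=6: 136; Q=7: 143; Q=8: 129.
Profit is maximized at Q = 7. AVC there is 92/7 = £13.14 ≤ P, so producing beats shutting down (which would give -£45).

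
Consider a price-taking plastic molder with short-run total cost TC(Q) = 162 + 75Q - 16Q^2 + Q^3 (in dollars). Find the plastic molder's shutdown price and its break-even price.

Shutdown price = $11; break-even price = $30

Shutdown price = min AVC. AVC = 75 - 16Q + Q^2, with vertex at Q = 8 and minimum $11.
ATC = 162/Q + 75 - 16Q + Q^2. Setting dATC/dQ = −162/Q^2 − 16 + 2Q = 0 gives Q = 9 (since 2·9^3 − 16·9^2 = 162).
min ATC = 162/9 + 75 − 16·9 + 9^2 = $30. That is the break-even price.
Between these two prices the firm operates at a loss; above $30 it earns a profit.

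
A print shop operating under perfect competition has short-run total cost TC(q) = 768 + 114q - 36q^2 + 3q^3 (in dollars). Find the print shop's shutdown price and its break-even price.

Shutdown price = $6; break-even price = $114

AVC = 114 - 36q + 3q^2; minimized at q = 6, giving min AVC = $6. That is the shutdown price.
ATC = 768/q + 114 - 36q + 3q^2. Setting dATC/dq = −768/q^2 − 36 + 6q = 0 gives q = 8 (since 6·8^3 − 36·8^2 = 768).
min ATC = 768/8 + 114 − 36·8 + 3·8^2 = $114. That is the break-even price.
For $6 ≤ P < $114 the firm produces at a loss; below $6 it shuts down.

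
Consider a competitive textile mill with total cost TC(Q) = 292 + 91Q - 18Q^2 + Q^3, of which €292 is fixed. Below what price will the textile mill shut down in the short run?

€10 per unit

Short-run supply begins at min AVC. From VC = 91Q - 18Q^2 + Q^3, AVC = 91 - 18Q + Q^2.
dAVC/dQ = -18 + 2Q = 0 gives Q = 9. min AVC = 91 - 18·9 + 9^2 = 10.
For P < €10 the firm produces nothing.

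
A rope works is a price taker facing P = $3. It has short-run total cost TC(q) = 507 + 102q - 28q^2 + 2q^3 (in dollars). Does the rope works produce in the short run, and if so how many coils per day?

Shut down

Strip out fixed cost: VC = 102q - 28q^2 + 2q^3. Then AVC = 102 - 28q + 2q^2 and MC = 102 - 56q + 6q^2.
The AVC parabola has its vertex at q = 28/4 = 7, where AVC = 102 - 28·7 + 2·7^2 = $4.
Since P = $3 < min AVC = $4, price fails to cover variable cost at any output.
The firm minimizes its loss by shutting down and losing only its fixed cost of $507.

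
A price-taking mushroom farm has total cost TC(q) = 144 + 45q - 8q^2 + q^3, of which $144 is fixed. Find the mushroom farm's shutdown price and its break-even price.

AVC = 45 - 8q + q^2; minimized at q = 4, giving min AVC = $29. That is the shutdown price.
ATC = 144/q + 45 - 8q + q^2. Setting dATC/dq = −144/q^2 − 8 + 2q = 0 gives q = 6 (since 2·6^3 − 8·6^2 = 144).
min ATC = 144/6 + 45 − 8·6 + 6^2 = $57. That is the break-even price.
For $29 ≤ P < $57 the firm produces at a loss; below $29 it shuts down.

Shutdown price = $29; break-even price = $57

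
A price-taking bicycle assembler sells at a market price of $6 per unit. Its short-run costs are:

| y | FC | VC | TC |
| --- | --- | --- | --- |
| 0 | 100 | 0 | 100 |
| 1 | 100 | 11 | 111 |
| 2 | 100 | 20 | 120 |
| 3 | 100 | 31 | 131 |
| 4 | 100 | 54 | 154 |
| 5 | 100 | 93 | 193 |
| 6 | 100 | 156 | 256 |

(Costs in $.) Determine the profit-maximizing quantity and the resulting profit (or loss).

Tabulate TR − TC: y=0: -100; y=1: -105; y=2: -108; y=3: -113; y=4: -130; y=5: -163; y=6: -220.
Profit is highest at y = 0. Equivalently, the lowest AVC in the table is 20/2 ≈ $10 at y = 2, and P = $6 falls below it — price never covers variable cost, so the firm shuts down and loses only its fixed cost.

y = 0 (shut down); profit = -$100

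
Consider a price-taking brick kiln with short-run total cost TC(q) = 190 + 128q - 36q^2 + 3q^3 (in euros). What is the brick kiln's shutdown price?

Short-run supply begins at min AVC. From VC = 128q - 36q^2 + 3q^3, AVC = 128 - 36q + 3q^2.
dAVC/dq = -36 + 6q = 0 gives q = 6. min AVC = 128 - 36·6 + 3·6^2 = 20.
So the shutdown price is €20.

€20 per unit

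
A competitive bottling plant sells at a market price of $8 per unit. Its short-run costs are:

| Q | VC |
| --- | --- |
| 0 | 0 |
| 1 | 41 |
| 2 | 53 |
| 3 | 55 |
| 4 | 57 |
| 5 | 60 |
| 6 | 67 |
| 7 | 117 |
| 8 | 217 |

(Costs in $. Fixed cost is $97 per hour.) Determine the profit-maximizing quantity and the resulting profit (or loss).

Compute π = P·Q − TC at each output: Q=0: -97; Q=1: -130; Q=2: -134; Q=3: -128; Q=4: -122; Q=5: -117; Q=6: -116; Q=7: -158; Q=8: -250.
Profit is highest at Q = 0. Equivalently, the lowest AVC in the table is 67/6 ≈ $11.17 at Q = 6, and P = $8 falls below it — price never covers variable cost, so the firm shuts down and loses only its fixed cost.

Q = 0 (shut down); profit = -$97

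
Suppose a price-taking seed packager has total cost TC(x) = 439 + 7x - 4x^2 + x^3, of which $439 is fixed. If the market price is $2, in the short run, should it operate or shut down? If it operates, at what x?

Shut down

From TC, MC = TC'(x) = 7 - 8x + 3x^2 and AVC = VC/x = 7 - 4x + x^2.
The AVC parabola has its vertex at x = 4/2 = 2, where AVC = 7 - 4·2 + 2^2 = $3.
With P < min AVC ($2 < $3), every unit sold adds to the loss.
Shutting down limits the loss to fixed cost, $439.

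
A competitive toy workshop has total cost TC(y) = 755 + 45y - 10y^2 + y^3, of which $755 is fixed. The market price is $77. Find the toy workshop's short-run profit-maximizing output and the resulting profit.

AVC = 45 - 10y + y^2; min AVC = $20 at y = 5. Since P = $77 ≥ min AVC, the firm produces.
With MC = 45 - 20y + 3y^2, P = MC on the upward-sloping part at y* = 8.
TR = 77·8 = 616. TC = 755 + 232 = 987. Profit = 616 − 987 = -$371.
By producing, the firm covers all variable cost plus $384 of fixed cost; shutting down would lose the full $755.

Profit = -$371 at y = 8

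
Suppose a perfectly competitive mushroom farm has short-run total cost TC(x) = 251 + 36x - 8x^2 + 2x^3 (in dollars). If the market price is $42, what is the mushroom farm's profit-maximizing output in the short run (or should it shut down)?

Produce at x = 3

From TC, MC = TC'(x) = 36 - 16x + 6x^2 and AVC = VC/x = 36 - 8x + 2x^2.
AVC hits its minimum where MC = AVC, at x = 2, giving min AVC = 36 - 8·2 + 2·2^2 = $28.
Since P = $42 ≥ min AVC = $28, price covers variable cost and the firm should produce.
Set P = MC: 42 = 36 - 16x + 6x^2 → -6 - 16x + 6x^2 = 0. The roots are x = -1/3 and x = 3; the profit-maximizing output is on the rising part of MC, so x* = 3.
Check: AVC at x = 3 is $30 ≤ P, so revenue covers variable cost.
Profit = P·x − TC = 42·3 − 341 = -$215, a loss, but smaller than the $251 fixed cost the firm would lose by shutting down.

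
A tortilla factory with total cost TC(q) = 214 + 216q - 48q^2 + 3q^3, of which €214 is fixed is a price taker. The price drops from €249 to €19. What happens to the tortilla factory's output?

Output falls from 11 to 0 (the firm shuts down)

MC = 216 - 96q + 9q^2; the shutdown threshold is min AVC = €24 (at q = 8).
At P = €249 ≥ min AVC, set P = MC on the rising branch: q = 11.
At P = €19 < min AVC = €24, price no longer covers variable cost at any output, so the firm shuts down: q = 0.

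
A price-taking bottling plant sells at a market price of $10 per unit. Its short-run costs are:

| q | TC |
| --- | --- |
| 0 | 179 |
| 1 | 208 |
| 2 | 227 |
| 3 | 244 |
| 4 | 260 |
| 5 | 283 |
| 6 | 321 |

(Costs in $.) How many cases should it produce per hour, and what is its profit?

q = 0 (shut down); profit = -$179

Compute π = P·q − TC at each output: q=0: -179; q=1: -198; q=2: -207; q=3: -214; q=4: -220; q=5: -233; q=6: -261.
Profit is highest at q = 0. Equivalently, the lowest AVC in the table is 81/4 ≈ $20.25 at q = 4, and P = $10 falls below it — price never covers variable cost, so the firm shuts down and loses only its fixed cost.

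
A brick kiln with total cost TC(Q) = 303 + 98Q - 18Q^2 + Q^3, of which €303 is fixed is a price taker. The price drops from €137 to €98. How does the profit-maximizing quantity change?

AVC = 98 - 18Q + Q^2, minimized at Q = 9 where min AVC = €17. MC = 98 - 36Q + 3Q^2.
At P = €137 ≥ min AVC, set P = MC on the rising branch: Q = 13.
At P = €98 ≥ min AVC, set P = MC: Q = 12. The firm stays open but cuts output.

Output falls from 13 to 12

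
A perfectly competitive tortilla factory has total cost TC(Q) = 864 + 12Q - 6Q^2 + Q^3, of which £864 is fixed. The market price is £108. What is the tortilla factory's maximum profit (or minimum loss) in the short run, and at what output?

AVC = 12 - 6Q + Q^2 has its minimum £3 at Q = 3; price £108 clears that bar, so the firm operates.
With MC = 12 - 12Q + 3Q^2, P = MC on the upward-sloping part at Q* = 8.
TR = 108·8 = 864. TC = 864 + 224 = 1088. Profit = 864 − 1088 = -£224.
By producing, the firm covers all variable cost plus £640 of fixed cost; shutting down would lose the full £864.

Profit = -£224 at Q = 8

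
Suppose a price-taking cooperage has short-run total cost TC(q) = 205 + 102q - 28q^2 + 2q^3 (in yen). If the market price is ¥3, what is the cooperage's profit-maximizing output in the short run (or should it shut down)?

From TC, MC = TC'(q) = 102 - 56q + 6q^2 and AVC = VC/q = 102 - 28q + 2q^2.
AVC is minimized where dAVC/dq = -28 + 4q = 0, at q = 7; min AVC = 102 - 28·7 + 2·7^2 = ¥4.
Since P = ¥3 < min AVC = ¥4, price fails to cover variable cost at any output.
Shutting down limits the loss to fixed cost, ¥205.

Shut down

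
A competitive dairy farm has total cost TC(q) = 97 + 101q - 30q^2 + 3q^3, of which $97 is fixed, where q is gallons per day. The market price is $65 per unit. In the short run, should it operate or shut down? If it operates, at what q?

Produce at q = 6

Strip out fixed cost: VC = 101q - 30q^2 + 3q^3. Then AVC = 101 - 30q + 3q^2 and MC = 101 - 60q + 9q^2.
AVC is minimized where dAVC/dq = -30 + 6q = 0, at q = 5; min AVC = 101 - 30·5 + 3·5^2 = $26.
Because $65 ≥ $26, revenue can cover variable cost; the firm operates.
Solving P = MC: 36 - 60q + 9q^2 = 0 ⇒ q = 2/3 or 6. On the upward-sloping branch, q* = 6.
Check: AVC at q = 6 is $29 ≤ P, so revenue covers variable cost.
Profit = P·q − TC = 65·6 − 271 = $119.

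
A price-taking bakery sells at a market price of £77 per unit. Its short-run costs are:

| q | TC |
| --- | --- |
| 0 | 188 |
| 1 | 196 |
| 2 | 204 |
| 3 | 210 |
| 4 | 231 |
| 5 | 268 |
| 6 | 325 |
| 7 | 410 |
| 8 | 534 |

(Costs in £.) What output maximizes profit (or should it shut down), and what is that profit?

Profit at each row (π = 77q − TC): q=0: -188; q=1: -119; q=2: -50; q=3: 21; q=4: 77; q=5: 117; q=6: 137; q=7: 129; q=8: 82.
Profit is maximized at q = 6. AVC there is 137/6 = £22.83 ≤ P, so producing beats shutting down (which would give -£188).

q = 6; profit = £137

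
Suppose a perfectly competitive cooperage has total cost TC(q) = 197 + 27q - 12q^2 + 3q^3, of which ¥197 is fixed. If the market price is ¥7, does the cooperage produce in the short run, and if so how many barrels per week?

Strip out fixed cost: VC = 27q - 12q^2 + 3q^3. Then AVC = 27 - 12q + 3q^2 and MC = 27 - 24q + 9q^2.
AVC is minimized where dAVC/dq = -12 + 6q = 0, at q = 2; min AVC = 27 - 12·2 + 3·2^2 = ¥15.
P = ¥7 lies below min AVC = ¥15; no output level covers variable cost.
The firm minimizes its loss by shutting down and losing only its fixed cost of ¥197.

Shut down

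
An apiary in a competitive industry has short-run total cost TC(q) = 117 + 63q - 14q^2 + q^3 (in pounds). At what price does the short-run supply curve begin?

£14 per unit

The shutdown price is the minimum of AVC. VC = 63q - 14q^2 + q^3, so AVC = 63 - 14q + q^2.
At the minimum of AVC, MC = AVC. MC = 63 - 28q + 3q^2; setting MC = AVC gives 2q^2 - 14q = 0, so q = 7. min AVC = 14.
The firm shuts down for any P below £14.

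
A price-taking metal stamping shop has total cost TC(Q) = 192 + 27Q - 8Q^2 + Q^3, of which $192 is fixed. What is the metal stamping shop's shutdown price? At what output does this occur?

Short-run supply begins at min AVC. From VC = 27Q - 8Q^2 + Q^3, AVC = 27 - 8Q + Q^2.
dAVC/dQ = -8 + 2Q = 0 gives Q = 4. min AVC = 27 - 8·4 + 4^2 = 11.
For P < $11 the firm produces nothing.

$11 per unit, at Q = 4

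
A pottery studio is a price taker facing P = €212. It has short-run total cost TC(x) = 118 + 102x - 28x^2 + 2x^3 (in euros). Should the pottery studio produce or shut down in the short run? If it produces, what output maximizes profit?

Variable cost is VC = 102x - 28x^2 + 2x^3, so AVC = VC/x = 102 - 28x + 2x^2 and MC = dTC/dx = 102 - 56x + 6x^2.
AVC is minimized where dAVC/dx = -28 + 4x = 0, at x = 7; min AVC = 102 - 28·7 + 2·7^2 = €4.
Since P = €212 ≥ min AVC = €4, price covers variable cost and the firm should produce.
Set P = MC: 212 = 102 - 56x + 6x^2 → -110 - 56x + 6x^2 = 0. The roots are x = -5/3 and x = 11; the profit-maximizing output is on the rising part of MC, so x* = 11.
Check: AVC at x = 11 is €36 ≤ P, so revenue covers variable cost.
Profit = P·x − TC = 212·11 − 514 = €1818.

Produce at x = 11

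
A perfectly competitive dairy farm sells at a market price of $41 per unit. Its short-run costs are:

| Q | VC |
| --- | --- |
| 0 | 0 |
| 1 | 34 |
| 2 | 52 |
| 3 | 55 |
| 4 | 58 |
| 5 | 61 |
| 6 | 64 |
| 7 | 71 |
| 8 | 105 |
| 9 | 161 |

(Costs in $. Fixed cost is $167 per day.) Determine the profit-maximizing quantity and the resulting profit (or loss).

Q = 8; profit = $56

Compute π = P·Q − TC at each output: Q=0: -167; Q=1: -160; Q=2: -137; Q=3: -99; Q=4: -61; Q=5: -23; Q=6: 15; Q=7: 49; Q=8: 56; Q=9: 41.
Profit is maximized at Q = 8. AVC there is 105/8 = $13.12 ≤ P, so producing beats shutting down (which would give -$167).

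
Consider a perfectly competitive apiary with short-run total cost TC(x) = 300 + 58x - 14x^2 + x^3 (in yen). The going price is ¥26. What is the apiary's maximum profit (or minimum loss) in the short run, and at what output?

AVC = 58 - 14x + x^2 has its minimum ¥9 at x = 7; price ¥26 clears that bar, so the firm operates.
MC = 58 - 28x + 3x^2. Setting P = MC and taking the root on the rising branch gives x* = 8.
TR = 26·8 = 208. TC = 300 + 80 = 380. Profit = 208 − 380 = -¥172.
By producing, the firm covers all variable cost plus ¥128 of fixed cost; shutting down would lose the full ¥300.

Profit = -¥172 at x = 8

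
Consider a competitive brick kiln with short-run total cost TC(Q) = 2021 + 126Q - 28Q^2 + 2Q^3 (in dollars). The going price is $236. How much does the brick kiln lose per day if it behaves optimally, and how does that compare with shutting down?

AVC = 126 - 28Q + 2Q^2; min AVC = $28 at Q = 7. Since P = $236 ≥ min AVC, the firm produces.
With MC = 126 - 56Q + 6Q^2, P = MC on the upward-sloping part at Q* = 11.
TR = 236·11 = 2596. TC = 2021 + 660 = 2681. Profit = 2596 − 2681 = -$85.
By producing, the firm covers all variable cost plus $1936 of fixed cost; shutting down would lose the full $2021.

Profit = -$85 at Q = 11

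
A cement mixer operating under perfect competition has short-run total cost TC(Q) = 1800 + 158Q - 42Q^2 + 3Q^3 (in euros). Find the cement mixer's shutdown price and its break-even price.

Shutdown price = min AVC. AVC = 158 - 42Q + 3Q^2, with vertex at Q = 7 and minimum €11.
ATC = 1800/Q + 158 - 42Q + 3Q^2. Setting dATC/dQ = −1800/Q^2 − 42 + 6Q = 0 gives Q = 10 (since 6·10^3 − 42·10^2 = 1800).
min ATC = 1800/10 + 158 − 42·10 + 3·10^2 = €218. That is the break-even price.
Between these two prices the firm operates at a loss; above €218 it earns a profit.

Shutdown price = €11; break-even price = €218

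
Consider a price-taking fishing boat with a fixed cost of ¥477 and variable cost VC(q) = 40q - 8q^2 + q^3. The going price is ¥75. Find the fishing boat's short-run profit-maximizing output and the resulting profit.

AVC = 40 - 8q + q^2; min AVC = ¥24 at q = 4. Since P = ¥75 ≥ min AVC, the firm produces.
MC = 40 - 16q + 3q^2. Setting P = MC and taking the root on the rising branch gives q* = 7.
TR = 75·7 = 525. TC = 477 + 231 = 708. Profit = 525 − 708 = -¥183.
That loss of ¥183 beats the ¥477 the firm would lose by shutting down; producing recovers ¥294 of fixed cost.

Profit = -¥183 at q = 7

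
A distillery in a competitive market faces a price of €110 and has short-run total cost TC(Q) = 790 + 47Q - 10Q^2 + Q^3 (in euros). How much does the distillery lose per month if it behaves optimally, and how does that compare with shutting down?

Profit = -€142 at Q = 9

AVC = 47 - 10Q + Q^2 has its minimum €22 at Q = 5; price €110 clears that bar, so the firm operates.
With MC = 47 - 20Q + 3Q^2, P = MC on the upward-sloping part at Q* = 9.
TR = 110·9 = 990. TC = 790 + 342 = 1132. Profit = 990 − 1132 = -€142.
That loss of €142 beats the €790 the firm would lose by shutting down; producing recovers €648 of fixed cost.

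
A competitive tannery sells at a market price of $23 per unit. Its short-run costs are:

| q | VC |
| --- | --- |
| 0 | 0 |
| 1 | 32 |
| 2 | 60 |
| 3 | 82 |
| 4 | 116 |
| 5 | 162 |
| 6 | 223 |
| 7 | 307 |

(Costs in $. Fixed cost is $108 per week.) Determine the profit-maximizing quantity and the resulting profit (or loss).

q = 0 (shut down); profit = -$108

Profit at each row (π = 23q − TC): q=0: -108; q=1: -117; q=2: -122; q=3: -121; q=4: -132; q=5: -155; q=6: -193; q=7: -254.
Profit is highest at q = 0. Equivalently, the lowest AVC in the table is 82/3 ≈ $27.33 at q = 3, and P = $23 falls below it — price never covers variable cost, so the firm shuts down and loses only its fixed cost.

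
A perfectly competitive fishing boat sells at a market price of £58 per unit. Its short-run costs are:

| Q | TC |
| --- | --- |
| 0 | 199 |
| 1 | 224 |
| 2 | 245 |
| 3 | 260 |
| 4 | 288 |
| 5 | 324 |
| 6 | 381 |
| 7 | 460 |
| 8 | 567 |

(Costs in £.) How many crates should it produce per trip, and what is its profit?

Compute π = P·Q − TC at each output: Q=0: -199; Q=1: -166; Q=2: -129; Q=3: -86; Q=4: -56; Q=5: -34; Q=6: -33; Q=7: -54; Q=8: -103.
Profit is maximized at Q = 6. AVC there is 182/6 = £30.33 ≤ P, so producing beats shutting down (which would give -£199).

Q = 6; profit = -£33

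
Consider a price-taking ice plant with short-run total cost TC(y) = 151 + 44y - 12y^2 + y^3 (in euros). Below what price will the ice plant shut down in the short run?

€8 per unit

The firm shuts down when price falls below the minimum of average variable cost. AVC = VC/y = 44 - 12y + y^2.
At the minimum of AVC, MC = AVC. MC = 44 - 24y + 3y^2; setting MC = AVC gives 2y^2 - 12y = 0, so y = 6. min AVC = 8.
So the shutdown price is €8.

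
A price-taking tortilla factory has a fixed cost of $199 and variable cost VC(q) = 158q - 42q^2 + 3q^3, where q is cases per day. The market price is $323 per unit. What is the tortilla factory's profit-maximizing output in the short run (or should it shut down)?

Strip out fixed cost: VC = 158q - 42q^2 + 3q^3. Then AVC = 158 - 42q + 3q^2 and MC = 158 - 84q + 9q^2.
AVC is minimized where dAVC/dq = -42 + 6q = 0, at q = 7; min AVC = 158 - 42·7 + 3·7^2 = $11.
Because $323 ≥ $11, revenue can cover variable cost; the firm operates.
P = MC gives -165 - 84q + 9q^2 = 0, with roots -5/3 and 11. Take the larger (rising MC): q* = 11.
Check: AVC at q = 11 is $59 ≤ P, so revenue covers variable cost.
Profit = P·q − TC = 323·11 − 848 = $2705.

Produce at q = 11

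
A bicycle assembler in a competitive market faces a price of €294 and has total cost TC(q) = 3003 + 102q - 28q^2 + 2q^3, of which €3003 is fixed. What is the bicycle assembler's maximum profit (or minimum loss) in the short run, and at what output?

AVC = 102 - 28q + 2q^2 has its minimum €4 at q = 7; price €294 clears that bar, so the firm operates.
With MC = 102 - 56q + 6q^2, P = MC on the upward-sloping part at q* = 12.
TR = 294·12 = 3528. TC = 3003 + 648 = 3651. Profit = 3528 − 3651 = -€123.
Shutting down would mean losing the fixed cost of €3003, so operating at a loss of €123 is better by €2880.

Profit = -€123 at q = 12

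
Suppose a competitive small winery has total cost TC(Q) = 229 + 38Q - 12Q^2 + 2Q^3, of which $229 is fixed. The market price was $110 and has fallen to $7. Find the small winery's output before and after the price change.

Output falls from 6 to 0 (the firm shuts down)

AVC = 38 - 12Q + 2Q^2, minimized at Q = 3 where min AVC = $20. MC = 38 - 24Q + 6Q^2.
With P = $110 above the shutdown price, P = MC gives Q = 6.
At P = $7 < min AVC = $20, price no longer covers variable cost at any output, so the firm shuts down: Q = 0.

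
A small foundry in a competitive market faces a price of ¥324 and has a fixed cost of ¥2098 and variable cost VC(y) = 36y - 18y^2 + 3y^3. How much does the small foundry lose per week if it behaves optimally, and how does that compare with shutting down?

Profit = -¥178 at y = 8

AVC = 36 - 18y + 3y^2 has its minimum ¥9 at y = 3; price ¥324 clears that bar, so the firm operates.
With MC = 36 - 36y + 9y^2, P = MC on the upward-sloping part at y* = 8.
TR = 324·8 = 2592. TC = 2098 + 672 = 2770. Profit = 2592 − 2770 = -¥178.
By producing, the firm covers all variable cost plus ¥1920 of fixed cost; shutting down would lose the full ¥2098.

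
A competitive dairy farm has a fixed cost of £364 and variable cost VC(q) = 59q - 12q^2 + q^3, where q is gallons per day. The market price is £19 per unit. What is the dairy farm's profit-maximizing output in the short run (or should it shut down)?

From TC, MC = TC'(q) = 59 - 24q + 3q^2 and AVC = VC/q = 59 - 12q + q^2.
The AVC parabola has its vertex at q = 12/2 = 6, where AVC = 59 - 12·6 + 6^2 = £23.
Since P = £19 < min AVC = £23, price fails to cover variable cost at any output.
Best response: produce nothing and absorb the £364 fixed cost.

Shut down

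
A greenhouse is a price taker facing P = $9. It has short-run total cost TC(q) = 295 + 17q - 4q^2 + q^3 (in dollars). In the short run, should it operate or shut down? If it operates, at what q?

Shut down

Strip out fixed cost: VC = 17q - 4q^2 + q^3. Then AVC = 17 - 4q + q^2 and MC = 17 - 8q + 3q^2.
AVC hits its minimum where MC = AVC, at q = 2, giving min AVC = 17 - 4·2 + 2^2 = $13.
Since P = $9 < min AVC = $13, price fails to cover variable cost at any output.
The firm minimizes its loss by shutting down and losing only its fixed cost of $295.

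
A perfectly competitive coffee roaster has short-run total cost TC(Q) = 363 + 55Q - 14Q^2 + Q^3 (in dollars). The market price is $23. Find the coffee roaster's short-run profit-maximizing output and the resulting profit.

AVC = 55 - 14Q + Q^2; min AVC = $6 at Q = 7. Since P = $23 ≥ min AVC, the firm produces.
With MC = 55 - 28Q + 3Q^2, P = MC on the upward-sloping part at Q* = 8.
TR = 23·8 = 184. TC = 363 + 56 = 419. Profit = 184 − 419 = -$235.
By producing, the firm covers all variable cost plus $128 of fixed cost; shutting down would lose the full $363.

Profit = -$235 at Q = 8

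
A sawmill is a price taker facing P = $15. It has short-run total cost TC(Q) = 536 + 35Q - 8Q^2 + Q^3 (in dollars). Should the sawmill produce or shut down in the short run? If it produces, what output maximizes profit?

Shut down

Strip out fixed cost: VC = 35Q - 8Q^2 + Q^3. Then AVC = 35 - 8Q + Q^2 and MC = 35 - 16Q + 3Q^2.
AVC is minimized where dAVC/dQ = -8 + 2Q = 0, at Q = 4; min AVC = 35 - 8·4 + 4^2 = $19.
P = $15 lies below min AVC = $19; no output level covers variable cost.
Best response: produce nothing and absorb the $536 fixed cost.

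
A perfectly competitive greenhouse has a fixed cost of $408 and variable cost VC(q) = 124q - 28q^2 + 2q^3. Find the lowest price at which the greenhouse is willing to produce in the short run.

Short-run supply begins at min AVC. From VC = 124q - 28q^2 + 2q^3, AVC = 124 - 28q + 2q^2.
dAVC/dq = -28 + 4q = 0 gives q = 7. min AVC = 124 - 28·7 + 2·7^2 = 26.
So the shutdown price is $26.

$26 per unit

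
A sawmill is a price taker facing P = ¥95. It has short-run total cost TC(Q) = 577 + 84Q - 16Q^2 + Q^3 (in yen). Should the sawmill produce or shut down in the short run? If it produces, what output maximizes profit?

Produce at Q = 11

Strip out fixed cost: VC = 84Q - 16Q^2 + Q^3. Then AVC = 84 - 16Q + Q^2 and MC = 84 - 32Q + 3Q^2.
AVC hits its minimum where MC = AVC, at Q = 8, giving min AVC = 84 - 16·8 + 8^2 = ¥20.
Because ¥95 ≥ ¥20, revenue can cover variable cost; the firm operates.
P = MC gives -11 - 32Q + 3Q^2 = 0, with roots -1/3 and 11. Take the larger (rising MC): Q* = 11.
Check: AVC at Q = 11 is ¥29 ≤ P, so revenue covers variable cost.
Profit = P·Q − TC = 95·11 − 896 = ¥149.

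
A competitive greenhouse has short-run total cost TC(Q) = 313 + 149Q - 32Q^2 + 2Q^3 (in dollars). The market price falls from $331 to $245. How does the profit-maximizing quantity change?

Output falls from 13 to 12

AVC = 149 - 32Q + 2Q^2, minimized at Q = 8 where min AVC = $21. MC = 149 - 64Q + 6Q^2.
With P = $331 above the shutdown price, P = MC gives Q = 13.
At P = $245 ≥ min AVC, set P = MC: Q = 12. The firm stays open but cuts output.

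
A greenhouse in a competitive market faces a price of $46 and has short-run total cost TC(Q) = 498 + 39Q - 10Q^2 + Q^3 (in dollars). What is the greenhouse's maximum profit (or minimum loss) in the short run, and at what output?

AVC = 39 - 10Q + Q^2; min AVC = $14 at Q = 5. Since P = $46 ≥ min AVC, the firm produces.
With MC = 39 - 20Q + 3Q^2, P = MC on the upward-sloping part at Q* = 7.
TR = 46·7 = 322. TC = 498 + 126 = 624. Profit = 322 − 624 = -$302.
Shutting down would mean losing the fixed cost of $498, so operating at a loss of $302 is better by $196.

Profit = -$302 at Q = 7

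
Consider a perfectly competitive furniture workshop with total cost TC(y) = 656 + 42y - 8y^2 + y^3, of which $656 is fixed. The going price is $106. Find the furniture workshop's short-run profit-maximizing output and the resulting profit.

AVC = 42 - 8y + y^2 has its minimum $26 at y = 4; price $106 clears that bar, so the firm operates.
With MC = 42 - 16y + 3y^2, P = MC on the upward-sloping part at y* = 8.
TR = 106·8 = 848. TC = 656 + 336 = 992. Profit = 848 − 992 = -$144.
Shutting down would mean losing the fixed cost of $656, so operating at a loss of $144 is better by $512.

Profit = -$144 at y = 8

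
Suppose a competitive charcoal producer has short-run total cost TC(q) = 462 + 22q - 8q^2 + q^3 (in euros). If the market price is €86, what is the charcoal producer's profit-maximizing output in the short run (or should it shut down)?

Strip out fixed cost: VC = 22q - 8q^2 + q^3. Then AVC = 22 - 8q + q^2 and MC = 22 - 16q + 3q^2.
The AVC parabola has its vertex at q = 8/2 = 4, where AVC = 22 - 8·4 + 4^2 = €6.
P = €86 exceeds min AVC = €6, so the firm stays open.
Set P = MC: 86 = 22 - 16q + 3q^2 → -64 - 16q + 3q^2 = 0. The roots are q = -8/3 and q = 8; the profit-maximizing output is on the rising part of MC, so q* = 8.
Check: AVC at q = 8 is €22 ≤ P, so revenue covers variable cost.
Profit = P·q − TC = 86·8 − 638 = €50.

Produce at q = 8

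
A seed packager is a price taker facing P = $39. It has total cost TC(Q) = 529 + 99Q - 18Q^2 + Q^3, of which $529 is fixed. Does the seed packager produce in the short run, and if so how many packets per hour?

Produce at Q = 10

Strip out fixed cost: VC = 99Q - 18Q^2 + Q^3. Then AVC = 99 - 18Q + Q^2 and MC = 99 - 36Q + 3Q^2.
AVC is minimized where dAVC/dQ = -18 + 2Q = 0, at Q = 9; min AVC = 99 - 18·9 + 9^2 = $18.
Since P = $39 ≥ min AVC = $18, price covers variable cost and the firm should produce.
Set P = MC: 39 = 99 - 36Q + 3Q^2 → 60 - 36Q + 3Q^2 = 0. The roots are Q = 2 and Q = 10; the profit-maximizing output is on the rising part of MC, so Q* = 10.
Check: AVC at Q = 10 is $19 ≤ P, so revenue covers variable cost.
Profit = P·Q − TC = 39·10 − 719 = -$329, a loss, but smaller than the $529 fixed cost the firm would lose by shutting down.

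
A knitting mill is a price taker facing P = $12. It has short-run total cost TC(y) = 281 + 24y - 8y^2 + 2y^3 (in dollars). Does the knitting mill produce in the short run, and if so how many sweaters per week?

Variable cost is VC = 24y - 8y^2 + 2y^3, so AVC = VC/y = 24 - 8y + 2y^2 and MC = dTC/dy = 24 - 16y + 6y^2.
AVC is minimized where dAVC/dy = -8 + 4y = 0, at y = 2; min AVC = 24 - 8·2 + 2·2^2 = $16.
P = $12 lies below min AVC = $16; no output level covers variable cost.
Shutting down limits the loss to fixed cost, $281.

Shut down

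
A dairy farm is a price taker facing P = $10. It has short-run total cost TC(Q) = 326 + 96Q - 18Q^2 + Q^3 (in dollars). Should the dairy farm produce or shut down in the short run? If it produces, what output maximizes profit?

Variable cost is VC = 96Q - 18Q^2 + Q^3, so AVC = VC/Q = 96 - 18Q + Q^2 and MC = dTC/dQ = 96 - 36Q + 3Q^2.
AVC hits its minimum where MC = AVC, at Q = 9, giving min AVC = 96 - 18·9 + 9^2 = $15.
With P < min AVC ($10 < $15), every unit sold adds to the loss.
Best response: produce nothing and absorb the $326 fixed cost.

Shut down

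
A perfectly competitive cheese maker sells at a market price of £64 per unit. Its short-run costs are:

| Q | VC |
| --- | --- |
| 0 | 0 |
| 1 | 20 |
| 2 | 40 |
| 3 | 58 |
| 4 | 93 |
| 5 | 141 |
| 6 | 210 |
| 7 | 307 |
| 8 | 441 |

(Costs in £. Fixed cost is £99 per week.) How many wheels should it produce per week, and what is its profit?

Tabulate TR − TC: Q=0: -99; Q=1: -55; Q=2: -11; Q=3: 35; Q=4: 64; Q=5: 80; Q=6: 75; Q=7: 42; Q=8: -28.
Profit is maximized at Q = 5. AVC there is 141/5 = £28.20 ≤ P, so producing beats shutting down (which would give -£99).

Q = 5; profit = £80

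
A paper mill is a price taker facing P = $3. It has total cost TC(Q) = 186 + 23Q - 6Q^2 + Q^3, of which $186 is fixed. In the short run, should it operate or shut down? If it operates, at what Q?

Shut down

Strip out fixed cost: VC = 23Q - 6Q^2 + Q^3. Then AVC = 23 - 6Q + Q^2 and MC = 23 - 12Q + 3Q^2.
AVC is minimized where dAVC/dQ = -6 + 2Q = 0, at Q = 3; min AVC = 23 - 6·3 + 3^2 = $14.
Since P = $3 < min AVC = $14, price fails to cover variable cost at any output.
Shutting down limits the loss to fixed cost, $186.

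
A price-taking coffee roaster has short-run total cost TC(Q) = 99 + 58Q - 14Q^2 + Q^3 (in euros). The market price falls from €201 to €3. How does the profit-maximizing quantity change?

Output falls from 13 to 0 (the firm shuts down)

MC = 58 - 28Q + 3Q^2; the shutdown threshold is min AVC = €9 (at Q = 7).
At P = €201 ≥ min AVC, set P = MC on the rising branch: Q = 13.
At P = €3 < min AVC = €9, price no longer covers variable cost at any output, so the firm shuts down: Q = 0.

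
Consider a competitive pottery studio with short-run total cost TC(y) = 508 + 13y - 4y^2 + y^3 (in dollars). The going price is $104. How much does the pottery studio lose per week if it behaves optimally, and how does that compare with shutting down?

AVC = 13 - 4y + y^2 has its minimum $9 at y = 2; price $104 clears that bar, so the firm operates.
With MC = 13 - 8y + 3y^2, P = MC on the upward-sloping part at y* = 7.
TR = 104·7 = 728. TC = 508 + 238 = 746. Profit = 728 − 746 = -$18.
By producing, the firm covers all variable cost plus $490 of fixed cost; shutting down would lose the full $508.

Profit = -$18 at y = 7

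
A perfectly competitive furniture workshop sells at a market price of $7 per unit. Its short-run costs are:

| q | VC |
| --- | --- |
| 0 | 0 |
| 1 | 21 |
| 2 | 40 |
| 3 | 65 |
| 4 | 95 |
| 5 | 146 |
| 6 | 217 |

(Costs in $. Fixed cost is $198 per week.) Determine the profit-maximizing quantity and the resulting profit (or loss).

q = 0 (shut down); profit = -$198

Profit at each row (π = 7q − TC): q=0: -198; q=1: -212; q=2: -224; q=3: -242; q=4: -265; q=5: -309; q=6: -373.
Profit is highest at q = 0. Equivalently, the lowest AVC in the table is 40/2 ≈ $20 at q = 2, and P = $7 falls below it — price never covers variable cost, so the firm shuts down and loses only its fixed cost.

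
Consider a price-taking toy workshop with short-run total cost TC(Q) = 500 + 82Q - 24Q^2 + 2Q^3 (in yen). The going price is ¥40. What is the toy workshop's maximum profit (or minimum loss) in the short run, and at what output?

AVC = 82 - 24Q + 2Q^2; min AVC = ¥10 at Q = 6. Since P = ¥40 ≥ min AVC, the firm produces.
MC = 82 - 48Q + 6Q^2. Setting P = MC and taking the root on the rising branch gives Q* = 7.
TR = 40·7 = 280. TC = 500 + 84 = 584. Profit = 280 − 584 = -¥304.
By producing, the firm covers all variable cost plus ¥196 of fixed cost; shutting down would lose the full ¥500.

Profit = -¥304 at Q = 7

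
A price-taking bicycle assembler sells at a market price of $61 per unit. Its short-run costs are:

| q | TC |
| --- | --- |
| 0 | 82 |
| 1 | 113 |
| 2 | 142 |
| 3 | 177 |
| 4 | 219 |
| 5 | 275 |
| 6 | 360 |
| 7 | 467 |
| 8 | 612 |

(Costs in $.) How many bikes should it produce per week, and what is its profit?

q = 5; profit = $30

Tabulate TR − TC: q=0: -82; q=1: -52; q=2: -20; q=3: 6; q=4: 25; q=5: 30; q=6: 6; q=7: -40; q=8: -124.
Profit is maximized at q = 5. AVC there is 193/5 = $38.60 ≤ P, so producing beats shutting down (which would give -$82).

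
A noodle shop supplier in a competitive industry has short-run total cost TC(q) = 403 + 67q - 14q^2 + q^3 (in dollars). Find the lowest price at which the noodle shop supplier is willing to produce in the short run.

The shutdown price is the minimum of AVC. VC = 67q - 14q^2 + q^3, so AVC = 67 - 14q + q^2.
dAVC/dq = -14 + 2q = 0 gives q = 7. min AVC = 67 - 14·7 + 7^2 = 18.
For P < $18 the firm produces nothing.

$18 per unit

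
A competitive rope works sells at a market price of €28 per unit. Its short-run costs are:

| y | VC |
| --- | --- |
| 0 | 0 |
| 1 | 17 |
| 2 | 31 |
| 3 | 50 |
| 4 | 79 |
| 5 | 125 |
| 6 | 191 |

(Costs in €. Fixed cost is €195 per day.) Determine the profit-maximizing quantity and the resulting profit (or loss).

y = 3; profit = -€161

Profit at each row (π = 28y − TC): y=0: -195; y=1: -184; y=2: -170; y=3: -161; y=4: -162; y=5: -180; y=6: -218.
Profit is maximized at y = 3. AVC there is 50/3 = €16.67 ≤ P, so producing beats shutting down (which would give -€195).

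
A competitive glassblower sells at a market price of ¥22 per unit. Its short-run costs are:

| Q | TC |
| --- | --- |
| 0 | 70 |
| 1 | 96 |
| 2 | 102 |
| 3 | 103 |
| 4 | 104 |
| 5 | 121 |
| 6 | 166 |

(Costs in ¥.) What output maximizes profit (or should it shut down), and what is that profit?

Compute π = P·Q − TC at each output: Q=0: -70; Q=1: -74; Q=2: -58; Q=3: -37; Q=4: -16; Q=5: -11; Q=6: -34.
Profit is maximized at Q = 5. AVC there is 51/5 = ¥10.20 ≤ P, so producing beats shutting down (which would give -¥70).

Q = 5; profit = -¥11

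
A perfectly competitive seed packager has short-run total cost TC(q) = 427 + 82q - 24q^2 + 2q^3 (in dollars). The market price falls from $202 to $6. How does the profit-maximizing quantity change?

Output falls from 10 to 0 (the firm shuts down)

MC = 82 - 48q + 6q^2; the shutdown threshold is min AVC = $10 (at q = 6).
At P = $202 ≥ min AVC, set P = MC on the rising branch: q = 10.
At P = $6 < min AVC = $10, price no longer covers variable cost at any output, so the firm shuts down: q = 0.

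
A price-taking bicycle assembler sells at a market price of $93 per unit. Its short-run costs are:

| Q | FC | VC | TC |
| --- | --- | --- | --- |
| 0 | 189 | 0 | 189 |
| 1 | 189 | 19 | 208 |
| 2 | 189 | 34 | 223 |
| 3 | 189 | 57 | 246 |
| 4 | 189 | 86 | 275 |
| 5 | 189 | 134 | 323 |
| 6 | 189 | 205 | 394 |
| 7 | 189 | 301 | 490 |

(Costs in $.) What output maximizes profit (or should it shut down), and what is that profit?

Q = 6; profit = $164

Tabulate TR − TC: Q=0: -189; Q=1: -115; Q=2: -37; Q=3: 33; Q=4: 97; Q=5: 142; Q=6: 164; Q=7: 161.
Profit is maximized at Q = 6. AVC there is 205/6 = $34.17 ≤ P, so producing beats shutting down (which would give -$189).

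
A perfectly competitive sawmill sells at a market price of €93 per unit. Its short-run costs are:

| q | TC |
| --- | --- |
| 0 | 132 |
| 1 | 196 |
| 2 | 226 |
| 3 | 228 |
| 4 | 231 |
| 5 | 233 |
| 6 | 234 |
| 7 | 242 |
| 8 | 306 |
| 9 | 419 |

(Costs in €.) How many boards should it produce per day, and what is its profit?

Profit at each row (π = 93q − TC): q=0: -132; q=1: -103; q=2: -40; q=3: 51; q=4: 141; q=5: 232; q=6: 324; q=7: 409; q=8: 438; q=9: 418.
Profit is maximized at q = 8. AVC there is 174/8 = €21.75 ≤ P, so producing beats shutting down (which would give -€132).

q = 8; profit = €438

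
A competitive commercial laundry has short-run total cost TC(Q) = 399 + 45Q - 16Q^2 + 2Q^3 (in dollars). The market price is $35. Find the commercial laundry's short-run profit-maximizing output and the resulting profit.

Profit = -$299 at Q = 5

AVC = 45 - 16Q + 2Q^2; min AVC = $13 at Q = 4. Since P = $35 ≥ min AVC, the firm produces.
MC = 45 - 32Q + 6Q^2. Setting P = MC and taking the root on the rising branch gives Q* = 5.
TR = 35·5 = 175. TC = 399 + 75 = 474. Profit = 175 − 474 = -$299.
That loss of $299 beats the $399 the firm would lose by shutting down; producing recovers $100 of fixed cost.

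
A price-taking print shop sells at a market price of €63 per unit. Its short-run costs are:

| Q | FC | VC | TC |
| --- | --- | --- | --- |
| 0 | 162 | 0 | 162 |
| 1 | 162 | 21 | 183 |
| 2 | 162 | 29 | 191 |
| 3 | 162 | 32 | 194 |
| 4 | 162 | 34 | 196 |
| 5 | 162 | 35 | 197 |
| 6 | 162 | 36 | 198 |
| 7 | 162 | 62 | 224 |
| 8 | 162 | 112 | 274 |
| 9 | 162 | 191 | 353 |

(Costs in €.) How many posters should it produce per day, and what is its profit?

Q = 8; profit = €230

Profit at each row (π = 63Q − TC): Q=0: -162; Q=1: -120; Q=2: -65; Q=3: -5; Q=4: 56; Q=5: 118; Q=6: 180; Q=7: 217; Q=8: 230; Q=9: 214.
Profit is maximized at Q = 8. AVC there is 112/8 = €14 ≤ P, so producing beats shutting down (which would give -€162).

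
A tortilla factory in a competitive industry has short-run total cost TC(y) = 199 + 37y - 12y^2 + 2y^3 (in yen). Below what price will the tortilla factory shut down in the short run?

Short-run supply begins at min AVC. From VC = 37y - 12y^2 + 2y^3, AVC = 37 - 12y + 2y^2.
At the minimum of AVC, MC = AVC. MC = 37 - 24y + 6y^2; setting MC = AVC gives 4y^2 - 12y = 0, so y = 3. min AVC = 19.
For P < ¥19 the firm produces nothing.

¥19 per unit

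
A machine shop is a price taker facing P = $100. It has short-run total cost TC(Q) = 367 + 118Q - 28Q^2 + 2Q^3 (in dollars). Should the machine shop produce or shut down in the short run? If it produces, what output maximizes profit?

Produce at Q = 9

Strip out fixed cost: VC = 118Q - 28Q^2 + 2Q^3. Then AVC = 118 - 28Q + 2Q^2 and MC = 118 - 56Q + 6Q^2.
AVC is minimized where dAVC/dQ = -28 + 4Q = 0, at Q = 7; min AVC = 118 - 28·7 + 2·7^2 = $20.
Because $100 ≥ $20, revenue can cover variable cost; the firm operates.
Set P = MC: 100 = 118 - 56Q + 6Q^2 → 18 - 56Q + 6Q^2 = 0. The roots are Q = 1/3 and Q = 9; the profit-maximizing output is on the rising part of MC, so Q* = 9.
Check: AVC at Q = 9 is $28 ≤ P, so revenue covers variable cost.
Profit = P·Q − TC = 100·9 − 619 = $281.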